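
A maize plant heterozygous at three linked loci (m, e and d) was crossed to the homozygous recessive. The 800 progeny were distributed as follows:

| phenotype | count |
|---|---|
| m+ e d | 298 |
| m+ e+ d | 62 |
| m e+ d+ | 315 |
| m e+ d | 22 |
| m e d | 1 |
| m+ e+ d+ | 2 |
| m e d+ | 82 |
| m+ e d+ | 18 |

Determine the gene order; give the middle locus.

The two most frequent reciprocal classes, m e+ d+ and m+ e d, are the parental types, so the F1 was m e+ d+ / m+ e d.
The two rarest classes, m+ e+ d+ and m e d, are the double crossovers. Comparing them with the parentals, only the m allele has switched, so m is the middle locus and the order is d – m – e.

m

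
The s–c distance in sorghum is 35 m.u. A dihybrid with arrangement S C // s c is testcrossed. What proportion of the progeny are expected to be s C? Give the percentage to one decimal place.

A map distance of 35 m.u. corresponds to a recombination frequency of 0.350.
The F1 is S C / s c, so s C is a recombinant gamete class with expected frequency r/2 = 0.350/2 = 0.1750.
That is 0.1750 = 17.5% of the progeny.

17.5%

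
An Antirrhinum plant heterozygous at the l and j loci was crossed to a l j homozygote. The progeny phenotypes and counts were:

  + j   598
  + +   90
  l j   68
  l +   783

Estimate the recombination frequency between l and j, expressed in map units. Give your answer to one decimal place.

The two most frequent classes, + j (598) and l + (783), are the parental types, so the F1 was + j / l +.
The recombinant classes are + + and l j: 90 + 68 = 158.
Recombination frequency = 158/1539 = 0.1027 ≈ 10.3%, i.e. 10.3 map units.

10.3 map units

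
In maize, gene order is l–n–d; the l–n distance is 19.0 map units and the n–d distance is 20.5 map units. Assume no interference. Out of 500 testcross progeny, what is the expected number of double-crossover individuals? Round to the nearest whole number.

Map distances give recombination frequencies of 0.190 and 0.205 for the two intervals.
With no interference, expected double-crossover frequency = 0.190 × 0.205 = 0.03895.
Expected number = 0.03895 × 500 = 19.47 ≈ 19.

19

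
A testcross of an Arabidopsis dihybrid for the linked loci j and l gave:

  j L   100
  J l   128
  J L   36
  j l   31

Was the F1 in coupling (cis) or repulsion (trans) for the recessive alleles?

trans

The two most frequent classes are J l (128) and j L (100); these are the parental (non-recombinant) types.
So the F1 carried J l on one chromosome and j L on the other — the recessive alleles are on opposite chromosomes (trans / repulsion).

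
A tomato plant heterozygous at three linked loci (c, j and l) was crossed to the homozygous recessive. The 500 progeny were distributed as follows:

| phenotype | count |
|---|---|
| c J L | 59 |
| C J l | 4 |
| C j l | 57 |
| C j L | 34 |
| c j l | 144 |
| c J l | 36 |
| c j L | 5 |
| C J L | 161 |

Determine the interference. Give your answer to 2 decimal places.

0.54

The two most frequent reciprocal classes, c j l and C J L, are the parental types, so the F1 was c j l / C J L.
The two rarest classes, c j L and C J l, are the double crossovers. Comparing them with the parentals, only the l allele has switched, so l is the middle locus and the order is c – l – j.
c–l: (116 + 9)/500 = 0.2500; l–j: (70 + 9)/500 = 0.1580.
Expected DCO frequency = 0.2500 × 0.1580 ≈ 0.03950; observed = 9/500 ≈ 0.01800.
Coefficient of coincidence = 0.01800/0.03950 ≈ 0.46; interference = 1 − 0.46 = 0.54.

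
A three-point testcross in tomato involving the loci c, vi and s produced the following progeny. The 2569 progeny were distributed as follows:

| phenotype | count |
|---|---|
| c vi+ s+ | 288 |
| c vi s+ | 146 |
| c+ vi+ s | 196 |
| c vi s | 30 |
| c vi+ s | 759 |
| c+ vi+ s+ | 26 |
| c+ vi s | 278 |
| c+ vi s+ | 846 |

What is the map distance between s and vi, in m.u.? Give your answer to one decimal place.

24.2 m.u.

The two most frequent reciprocal classes, c+ vi s+ and c vi+ s, are the parental types, so the F1 was c+ vi s+ / c vi+ s.
The two rarest classes, c+ vi+ s+ and c vi s, are the double crossovers. Comparing them with the parentals, only the vi allele has switched, so vi is the middle locus and the order is c – vi – s.
Crossovers in the vi–s interval produce the single-crossover classes c+ vi s and c vi+ s+ (278 + 288 = 566) plus the double crossovers (56).
RF(vi–s) = (566 + 56) / 2569 = 622/2569 = 0.2421 → 24.2 m.u.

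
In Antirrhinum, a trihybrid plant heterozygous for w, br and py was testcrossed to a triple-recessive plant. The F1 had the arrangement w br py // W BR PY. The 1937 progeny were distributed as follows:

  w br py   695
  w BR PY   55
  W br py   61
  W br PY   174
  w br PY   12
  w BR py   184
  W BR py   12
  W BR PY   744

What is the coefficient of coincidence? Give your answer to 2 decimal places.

The two rarest classes, w br PY and W BR py, are the double crossovers. Comparing them with the parentals, only the py allele has switched, so py is the middle locus and the order is w – py – br.
w–py: (116 + 24)/1937 = 0.0723; py–br: (358 + 24)/1937 = 0.1972.
Expected DCO frequency = 0.0723 × 0.1972 ≈ 0.01426; observed = 24/1937 ≈ 0.01239.
Coefficient of coincidence = 0.01239/0.01426 ≈ 0.87.

0.87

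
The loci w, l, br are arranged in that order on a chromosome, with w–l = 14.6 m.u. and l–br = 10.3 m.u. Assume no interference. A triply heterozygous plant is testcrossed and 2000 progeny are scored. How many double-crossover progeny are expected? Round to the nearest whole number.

30

Map distances give recombination frequencies of 0.146 and 0.103 for the two intervals.
With no interference, expected double-crossover frequency = 0.146 × 0.103 = 0.01504.
Expected number = 0.01504 × 2000 = 30.08 ≈ 30.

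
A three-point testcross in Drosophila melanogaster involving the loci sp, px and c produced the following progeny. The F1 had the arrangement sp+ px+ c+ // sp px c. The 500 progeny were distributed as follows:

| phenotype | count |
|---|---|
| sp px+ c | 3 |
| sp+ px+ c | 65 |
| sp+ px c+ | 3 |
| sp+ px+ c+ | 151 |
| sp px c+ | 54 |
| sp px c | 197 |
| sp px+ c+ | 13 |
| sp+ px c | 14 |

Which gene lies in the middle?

px

The two rarest classes, sp+ px c+ and sp px+ c, are the double crossovers. Comparing them with the parentals, only the px allele has switched, so px is the middle locus and the order is c – px – sp.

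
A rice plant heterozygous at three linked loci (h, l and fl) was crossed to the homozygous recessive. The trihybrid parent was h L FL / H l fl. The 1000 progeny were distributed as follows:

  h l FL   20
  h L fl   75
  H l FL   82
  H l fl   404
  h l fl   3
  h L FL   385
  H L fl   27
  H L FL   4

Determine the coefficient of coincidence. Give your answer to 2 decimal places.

The two rarest classes, H L FL and h l fl, are the double crossovers. Comparing them with the parentals, only the h allele has switched, so h is the middle locus and the order is fl – h – l.
fl–h: (157 + 7)/1000 = 0.1640; h–l: (47 + 7)/1000 = 0.0540.
Expected DCO frequency = 0.1640 × 0.0540 ≈ 0.00886; observed = 7/1000 ≈ 0.00700.
Coefficient of coincidence = 0.00700/0.00886 ≈ 0.79.

0.79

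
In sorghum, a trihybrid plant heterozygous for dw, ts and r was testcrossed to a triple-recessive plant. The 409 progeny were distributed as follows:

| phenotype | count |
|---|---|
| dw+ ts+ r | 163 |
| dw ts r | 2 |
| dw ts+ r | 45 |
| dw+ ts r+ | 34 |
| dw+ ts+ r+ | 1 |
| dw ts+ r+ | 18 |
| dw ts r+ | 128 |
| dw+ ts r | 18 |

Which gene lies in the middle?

r

The two most frequent reciprocal classes, dw+ ts+ r and dw ts r+, are the parental types, so the F1 was dw+ ts+ r / dw ts r+.
The two rarest classes, dw+ ts+ r+ and dw ts r, are the double crossovers. Comparing them with the parentals, only the r allele has switched, so r is the middle locus and the order is dw – r – ts.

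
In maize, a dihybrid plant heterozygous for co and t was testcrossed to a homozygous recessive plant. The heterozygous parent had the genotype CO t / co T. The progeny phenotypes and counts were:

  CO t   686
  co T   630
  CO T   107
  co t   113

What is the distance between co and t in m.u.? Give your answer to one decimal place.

The recombinant classes are CO T and co t: 107 + 113 = 220.
Recombination frequency = 220/1536 = 0.1432 ≈ 14.3%, i.e. 14.3 m.u.

14.3 m.u.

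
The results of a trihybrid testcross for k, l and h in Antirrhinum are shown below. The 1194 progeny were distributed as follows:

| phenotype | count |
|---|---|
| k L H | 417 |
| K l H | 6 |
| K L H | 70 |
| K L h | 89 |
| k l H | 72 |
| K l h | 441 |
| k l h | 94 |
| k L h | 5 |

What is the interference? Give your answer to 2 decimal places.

The two most frequent reciprocal classes, k L H and K l h, are the parental types, so the F1 was k L H / K l h.
The two rarest classes, k L h and K l H, are the double crossovers. Comparing them with the parentals, only the h allele has switched, so h is the middle locus and the order is l – h – k.
l–h: (161 + 11)/1194 = 0.1441; h–k: (164 + 11)/1194 = 0.1466.
Expected DCO frequency = 0.1441 × 0.1466 ≈ 0.02113; observed = 11/1194 ≈ 0.00921.
Coefficient of coincidence = 0.00921/0.02113 ≈ 0.44; interference = 1 − 0.44 = 0.56.

0.56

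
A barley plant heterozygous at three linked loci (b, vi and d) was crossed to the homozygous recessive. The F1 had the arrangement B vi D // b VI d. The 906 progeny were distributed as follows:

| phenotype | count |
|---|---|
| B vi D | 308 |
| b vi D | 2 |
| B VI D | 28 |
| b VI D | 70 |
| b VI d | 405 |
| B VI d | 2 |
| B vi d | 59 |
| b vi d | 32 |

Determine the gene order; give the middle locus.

The two rarest classes, b vi D and B VI d, are the double crossovers. Comparing them with the parentals, only the b allele has switched, so b is the middle locus and the order is d – b – vi.

b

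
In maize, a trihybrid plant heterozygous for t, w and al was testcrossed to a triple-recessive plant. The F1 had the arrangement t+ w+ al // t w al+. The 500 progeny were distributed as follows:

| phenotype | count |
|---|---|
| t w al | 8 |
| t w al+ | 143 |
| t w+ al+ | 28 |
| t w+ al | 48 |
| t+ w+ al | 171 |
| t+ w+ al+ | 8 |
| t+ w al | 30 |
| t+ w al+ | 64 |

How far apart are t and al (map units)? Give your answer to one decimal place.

The two rarest classes, t+ w+ al+ and t w al, are the double crossovers. Comparing them with the parentals, only the al allele has switched, so al is the middle locus and the order is w – al – t.
Crossovers in the al–t interval produce the single-crossover classes t w+ al and t+ w al+ (48 + 64 = 112) plus the double crossovers (16).
RF(al–t) = (112 + 16) / 500 = 128/500 = 0.2560 → 25.6 map units.

25.6 map units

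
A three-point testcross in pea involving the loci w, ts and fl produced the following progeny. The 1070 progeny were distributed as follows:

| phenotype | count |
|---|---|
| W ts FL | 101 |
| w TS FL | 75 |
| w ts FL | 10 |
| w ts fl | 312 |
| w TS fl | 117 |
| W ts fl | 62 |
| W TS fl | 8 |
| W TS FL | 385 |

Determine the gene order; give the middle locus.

The two most frequent reciprocal classes, w ts fl and W TS FL, are the parental types, so the F1 was w ts fl / W TS FL.
The two rarest classes, w ts FL and W TS fl, are the double crossovers. Comparing them with the parentals, only the fl allele has switched, so fl is the middle locus and the order is w – fl – ts.

fl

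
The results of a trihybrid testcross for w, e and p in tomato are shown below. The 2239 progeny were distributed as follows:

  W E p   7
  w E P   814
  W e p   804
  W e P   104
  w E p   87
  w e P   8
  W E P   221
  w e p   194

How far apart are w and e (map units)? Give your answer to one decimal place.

The two most frequent reciprocal classes, w E P and W e p, are the parental types, so the F1 was w E P / W e p.
The two rarest classes, w e P and W E p, are the double crossovers. Comparing them with the parentals, only the e allele has switched, so e is the middle locus and the order is w – e – p.
Crossovers in the w–e interval produce the single-crossover classes W E P and w e p (221 + 194 = 415) plus the double crossovers (15).
RF(w–e) = (415 + 15) / 2239 = 430/2239 = 0.1921 → 19.2 map units.

19.2 map units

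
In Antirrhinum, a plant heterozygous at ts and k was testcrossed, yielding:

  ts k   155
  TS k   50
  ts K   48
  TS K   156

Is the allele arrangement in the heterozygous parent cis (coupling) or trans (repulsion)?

The two most frequent classes are TS K (156) and ts k (155); these are the parental (non-recombinant) types.
So the F1 carried TS K on one chromosome and ts k on the other — the recessive alleles are on the same chromosome (cis / coupling).

cis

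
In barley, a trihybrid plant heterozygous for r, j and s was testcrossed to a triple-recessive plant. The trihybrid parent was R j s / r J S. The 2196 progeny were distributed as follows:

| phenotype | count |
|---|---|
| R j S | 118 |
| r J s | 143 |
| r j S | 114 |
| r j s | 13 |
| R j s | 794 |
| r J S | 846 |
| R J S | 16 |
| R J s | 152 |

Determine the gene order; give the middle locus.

r

The two rarest classes, r j s and R J S, are the double crossovers. Comparing them with the parentals, only the r allele has switched, so r is the middle locus and the order is j – r – s.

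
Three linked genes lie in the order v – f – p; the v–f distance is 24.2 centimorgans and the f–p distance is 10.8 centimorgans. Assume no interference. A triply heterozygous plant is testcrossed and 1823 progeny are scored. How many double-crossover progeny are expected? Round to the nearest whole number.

48

Map distances give recombination frequencies of 0.242 and 0.108 for the two intervals.
With no interference, expected double-crossover frequency = 0.242 × 0.108 = 0.02614.
Expected number = 0.02614 × 1823 = 47.65 ≈ 48.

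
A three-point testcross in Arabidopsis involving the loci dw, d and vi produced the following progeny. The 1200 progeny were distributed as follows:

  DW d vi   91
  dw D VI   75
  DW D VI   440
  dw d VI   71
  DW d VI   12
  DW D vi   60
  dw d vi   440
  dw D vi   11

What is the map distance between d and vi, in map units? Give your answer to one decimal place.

12.8 map units

The two most frequent reciprocal classes, DW D VI and dw d vi, are the parental types, so the F1 was DW D VI / dw d vi.
The two rarest classes, DW d VI and dw D vi, are the double crossovers. Comparing them with the parentals, only the d allele has switched, so d is the middle locus and the order is vi – d – dw.
Crossovers in the vi–d interval produce the single-crossover classes DW D vi and dw d VI (60 + 71 = 131) plus the double crossovers (23).
RF(vi–d) = (131 + 23) / 1200 = 154/1200 = 0.1283 → 12.8 map units.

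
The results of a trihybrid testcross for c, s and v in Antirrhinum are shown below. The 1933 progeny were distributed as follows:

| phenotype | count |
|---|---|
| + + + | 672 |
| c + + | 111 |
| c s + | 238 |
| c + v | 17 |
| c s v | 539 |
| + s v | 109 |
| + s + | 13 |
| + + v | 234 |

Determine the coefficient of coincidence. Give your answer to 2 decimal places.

0.46

The two most frequent reciprocal classes, c s v and + + +, are the parental types, so the F1 was c s v / + + +.
The two rarest classes, c + v and + s +, are the double crossovers. Comparing them with the parentals, only the s allele has switched, so s is the middle locus and the order is v – s – c.
v–s: (472 + 30)/1933 = 0.2597; s–c: (220 + 30)/1933 = 0.1293.
Expected DCO frequency = 0.2597 × 0.1293 ≈ 0.03358; observed = 30/1933 ≈ 0.01552.
Coefficient of coincidence = 0.01552/0.03358 ≈ 0.46.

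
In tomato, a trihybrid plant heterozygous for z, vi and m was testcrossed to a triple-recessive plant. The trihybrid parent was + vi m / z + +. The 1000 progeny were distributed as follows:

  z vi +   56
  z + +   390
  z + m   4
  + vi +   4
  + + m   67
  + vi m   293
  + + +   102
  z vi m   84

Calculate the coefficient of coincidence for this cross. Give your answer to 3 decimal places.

The two rarest classes, + vi + and z + m, are the double crossovers. Comparing them with the parentals, only the m allele has switched, so m is the middle locus and the order is z – m – vi.
z–m: (186 + 8)/1000 = 0.1940; m–vi: (123 + 8)/1000 = 0.1310.
Expected DCO frequency = 0.1940 × 0.1310 ≈ 0.02541; observed = 8/1000 ≈ 0.00800.
Coefficient of coincidence = 0.00800/0.02541 ≈ 0.315.

0.315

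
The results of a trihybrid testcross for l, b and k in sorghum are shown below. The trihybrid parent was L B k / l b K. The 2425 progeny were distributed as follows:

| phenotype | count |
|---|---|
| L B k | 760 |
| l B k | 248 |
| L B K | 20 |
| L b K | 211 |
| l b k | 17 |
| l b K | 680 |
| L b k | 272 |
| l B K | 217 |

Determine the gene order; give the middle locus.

k

The two rarest classes, L B K and l b k, are the double crossovers. Comparing them with the parentals, only the k allele has switched, so k is the middle locus and the order is b – k – l.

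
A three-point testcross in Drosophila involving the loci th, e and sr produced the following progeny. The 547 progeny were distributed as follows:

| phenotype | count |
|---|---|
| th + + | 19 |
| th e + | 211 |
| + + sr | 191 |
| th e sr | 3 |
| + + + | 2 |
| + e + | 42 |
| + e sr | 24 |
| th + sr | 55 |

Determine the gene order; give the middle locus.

The two most frequent reciprocal classes, + + sr and th e +, are the parental types, so the F1 was + + sr / th e +.
The two rarest classes, + + + and th e sr, are the double crossovers. Comparing them with the parentals, only the sr allele has switched, so sr is the middle locus and the order is th – sr – e.

sr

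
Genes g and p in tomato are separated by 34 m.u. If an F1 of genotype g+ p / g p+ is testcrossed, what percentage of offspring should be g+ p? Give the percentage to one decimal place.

A map distance of 34 m.u. corresponds to a recombination frequency of 0.340.
The F1 is g+ p / g p+, so g+ p is a parental gamete class with expected frequency (1 − r)/2 = 0.660/2 = 0.3300.
That is 0.3300 = 33.0% of the progeny.

33.0%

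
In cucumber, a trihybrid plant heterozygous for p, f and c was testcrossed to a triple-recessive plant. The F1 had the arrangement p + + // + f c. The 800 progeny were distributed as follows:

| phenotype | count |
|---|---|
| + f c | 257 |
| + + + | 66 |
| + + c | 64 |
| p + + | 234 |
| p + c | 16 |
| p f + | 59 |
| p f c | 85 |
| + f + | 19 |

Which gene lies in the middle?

The two rarest classes, p + c and + f +, are the double crossovers. Comparing them with the parentals, only the c allele has switched, so c is the middle locus and the order is f – c – p.

c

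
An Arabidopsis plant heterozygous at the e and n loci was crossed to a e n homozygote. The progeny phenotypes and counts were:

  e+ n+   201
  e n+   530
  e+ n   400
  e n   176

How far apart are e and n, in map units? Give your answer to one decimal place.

The two most frequent classes, e+ n (400) and e n+ (530), are the parental types, so the F1 was e+ n / e n+.
The recombinant classes are e+ n+ and e n: 201 + 176 = 377.
Recombination frequency = 377/1307 = 0.2884 ≈ 28.8%, i.e. 28.8 map units.

28.8 map units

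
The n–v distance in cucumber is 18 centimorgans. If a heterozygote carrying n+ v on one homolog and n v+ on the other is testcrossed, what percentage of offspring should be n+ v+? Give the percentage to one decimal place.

9.0%

A map distance of 18 centimorgans corresponds to a recombination frequency of 0.180.
The F1 is n+ v / n v+, so n+ v+ is a recombinant gamete class with expected frequency r/2 = 0.180/2 = 0.0900.
That is 0.0900 = 9.0% of the progeny.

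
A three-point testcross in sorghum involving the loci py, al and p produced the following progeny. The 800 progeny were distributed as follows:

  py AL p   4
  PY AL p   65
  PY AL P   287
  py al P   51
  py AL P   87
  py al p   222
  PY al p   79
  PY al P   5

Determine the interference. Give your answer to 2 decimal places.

The two most frequent reciprocal classes, py al p and PY AL P, are the parental types, so the F1 was py al p / PY AL P.
The two rarest classes, py AL p and PY al P, are the double crossovers. Comparing them with the parentals, only the al allele has switched, so al is the middle locus and the order is p – al – py.
p–al: (116 + 9)/800 = 0.1562; al–py: (166 + 9)/800 = 0.2188.
Expected DCO frequency = 0.1562 × 0.2188 ≈ 0.03418; observed = 9/800 ≈ 0.01125.
Coefficient of coincidence = 0.01125/0.03418 ≈ 0.33; interference = 1 − 0.33 = 0.67.

0.67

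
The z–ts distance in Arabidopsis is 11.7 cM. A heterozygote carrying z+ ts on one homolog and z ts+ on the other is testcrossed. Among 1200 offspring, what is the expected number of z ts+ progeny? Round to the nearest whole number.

530

A map distance of 11.7 cM corresponds to a recombination frequency of 0.117.
The F1 is z+ ts / z ts+, so z ts+ is a parental gamete class with expected frequency (1 − r)/2 = 0.883/2 = 0.4415.
Expected number = 0.4415 × 1200 = 529.80 ≈ 530.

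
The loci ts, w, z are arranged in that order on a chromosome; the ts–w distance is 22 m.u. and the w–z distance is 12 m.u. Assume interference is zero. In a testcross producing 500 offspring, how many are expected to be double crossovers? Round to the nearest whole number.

Map distances give recombination frequencies of 0.220 and 0.120 for the two intervals.
With no interference, expected double-crossover frequency = 0.220 × 0.120 = 0.02640.
Expected number = 0.02640 × 500 = 13.20 ≈ 13.

13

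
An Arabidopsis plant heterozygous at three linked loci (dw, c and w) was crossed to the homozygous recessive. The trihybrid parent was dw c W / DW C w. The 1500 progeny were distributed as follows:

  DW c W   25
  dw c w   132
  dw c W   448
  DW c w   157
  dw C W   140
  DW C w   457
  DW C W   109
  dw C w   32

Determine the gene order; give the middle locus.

The two rarest classes, DW c W and dw C w, are the double crossovers. Comparing them with the parentals, only the dw allele has switched, so dw is the middle locus and the order is c – dw – w.

dw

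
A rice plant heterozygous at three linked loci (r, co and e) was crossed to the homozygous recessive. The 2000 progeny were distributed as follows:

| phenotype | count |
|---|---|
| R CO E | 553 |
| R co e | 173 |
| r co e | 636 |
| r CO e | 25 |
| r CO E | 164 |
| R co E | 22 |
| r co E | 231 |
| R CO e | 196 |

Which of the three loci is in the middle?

co

The two most frequent reciprocal classes, r co e and R CO E, are the parental types, so the F1 was r co e / R CO E.
The two rarest classes, r CO e and R co E, are the double crossovers. Comparing them with the parentals, only the co allele has switched, so co is the middle locus and the order is e – co – r.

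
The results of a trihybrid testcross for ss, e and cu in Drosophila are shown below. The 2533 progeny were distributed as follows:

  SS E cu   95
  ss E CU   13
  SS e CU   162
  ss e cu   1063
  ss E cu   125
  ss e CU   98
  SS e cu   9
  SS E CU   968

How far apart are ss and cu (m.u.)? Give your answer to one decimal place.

The two most frequent reciprocal classes, ss e cu and SS E CU, are the parental types, so the F1 was ss e cu / SS E CU.
The two rarest classes, SS e cu and ss E CU, are the double crossovers. Comparing them with the parentals, only the ss allele has switched, so ss is the middle locus and the order is e – ss – cu.
Crossovers in the ss–cu interval produce the single-crossover classes ss e CU and SS E cu (98 + 95 = 193) plus the double crossovers (22).
RF(ss–cu) = (193 + 22) / 2533 = 215/2533 = 0.0849 → 8.5 m.u.

8.5 m.u.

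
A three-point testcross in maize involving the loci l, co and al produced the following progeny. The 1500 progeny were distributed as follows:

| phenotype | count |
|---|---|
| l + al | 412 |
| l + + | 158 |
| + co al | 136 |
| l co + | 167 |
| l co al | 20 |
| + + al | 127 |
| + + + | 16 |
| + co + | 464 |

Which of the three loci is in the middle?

co

The two most frequent reciprocal classes, + co + and l + al, are the parental types, so the F1 was + co + / l + al.
The two rarest classes, + + + and l co al, are the double crossovers. Comparing them with the parentals, only the co allele has switched, so co is the middle locus and the order is l – co – al.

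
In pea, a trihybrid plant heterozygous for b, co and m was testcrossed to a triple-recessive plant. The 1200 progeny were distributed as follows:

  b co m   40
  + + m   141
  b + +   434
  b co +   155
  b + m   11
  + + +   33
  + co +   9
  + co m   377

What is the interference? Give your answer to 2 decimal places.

The two most frequent reciprocal classes, b + + and + co m, are the parental types, so the F1 was b + + / + co m.
The two rarest classes, b + m and + co +, are the double crossovers. Comparing them with the parentals, only the m allele has switched, so m is the middle locus and the order is co – m – b.
co–m: (296 + 20)/1200 = 0.2633; m–b: (73 + 20)/1200 = 0.0775.
Expected DCO frequency = 0.2633 × 0.0775 ≈ 0.02041; observed = 20/1200 ≈ 0.01667.
Coefficient of coincidence = 0.01667/0.02041 ≈ 0.82; interference = 1 − 0.82 = 0.18.

0.18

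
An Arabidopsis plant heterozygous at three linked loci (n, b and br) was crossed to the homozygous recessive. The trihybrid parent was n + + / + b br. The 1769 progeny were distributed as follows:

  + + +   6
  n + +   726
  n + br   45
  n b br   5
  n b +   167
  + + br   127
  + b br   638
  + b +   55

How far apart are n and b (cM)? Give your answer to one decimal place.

17.2 cM

The two rarest classes, + + + and n b br, are the double crossovers. Comparing them with the parentals, only the n allele has switched, so n is the middle locus and the order is br – n – b.
Crossovers in the n–b interval produce the single-crossover classes n b + and + + br (167 + 127 = 294) plus the double crossovers (11).
RF(n–b) = (294 + 11) / 1769 = 305/1769 = 0.1724 → 17.2 cM.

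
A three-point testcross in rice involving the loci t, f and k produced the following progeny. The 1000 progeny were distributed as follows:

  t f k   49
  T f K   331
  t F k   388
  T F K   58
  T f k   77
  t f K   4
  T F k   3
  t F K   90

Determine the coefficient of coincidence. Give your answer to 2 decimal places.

The two most frequent reciprocal classes, T f K and t F k, are the parental types, so the F1 was T f K / t F k.
The two rarest classes, t f K and T F k, are the double crossovers. Comparing them with the parentals, only the t allele has switched, so t is the middle locus and the order is k – t – f.
k–t: (167 + 7)/1000 = 0.1740; t–f: (107 + 7)/1000 = 0.1140.
Expected DCO frequency = 0.1740 × 0.1140 ≈ 0.01984; observed = 7/1000 ≈ 0.00700.
Coefficient of coincidence = 0.00700/0.01984 ≈ 0.35.

0.35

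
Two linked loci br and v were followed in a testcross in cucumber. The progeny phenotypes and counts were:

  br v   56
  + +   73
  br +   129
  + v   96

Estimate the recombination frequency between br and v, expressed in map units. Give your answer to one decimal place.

36.4 map units

The two most frequent classes, + v (96) and br + (129), are the parental types, so the F1 was + v / br +.
The recombinant classes are + + and br v: 73 + 56 = 129.
Recombination frequency = 129/354 = 0.3644 ≈ 36.4%, i.e. 36.4 map units.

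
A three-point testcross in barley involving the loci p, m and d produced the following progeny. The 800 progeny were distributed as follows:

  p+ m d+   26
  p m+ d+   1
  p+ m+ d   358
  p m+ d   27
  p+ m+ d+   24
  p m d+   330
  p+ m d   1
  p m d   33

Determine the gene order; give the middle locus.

m

The two most frequent reciprocal classes, p m d+ and p+ m+ d, are the parental types, so the F1 was p m d+ / p+ m+ d.
The two rarest classes, p m+ d+ and p+ m d, are the double crossovers. Comparing them with the parentals, only the m allele has switched, so m is the middle locus and the order is d – m – p.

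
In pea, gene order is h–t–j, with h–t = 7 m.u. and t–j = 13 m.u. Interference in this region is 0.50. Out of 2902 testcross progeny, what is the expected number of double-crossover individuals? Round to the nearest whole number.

13

Map distances give recombination frequencies of 0.070 and 0.130 for the two intervals.
With interference 0.50 (so coincidence = 0.50), expected double-crossover frequency = 0.070 × 0.130 × 0.50 = 0.00455.
Expected number = 0.00455 × 2902 = 13.20 ≈ 13.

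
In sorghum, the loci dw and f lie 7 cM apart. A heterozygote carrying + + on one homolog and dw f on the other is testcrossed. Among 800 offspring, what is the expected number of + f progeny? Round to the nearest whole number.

28

A map distance of 7 cM corresponds to a recombination frequency of 0.070.
The F1 is + + / dw f, so + f is a recombinant gamete class with expected frequency r/2 = 0.070/2 = 0.0350.
Expected number = 0.0350 × 800 = 28.00 ≈ 28.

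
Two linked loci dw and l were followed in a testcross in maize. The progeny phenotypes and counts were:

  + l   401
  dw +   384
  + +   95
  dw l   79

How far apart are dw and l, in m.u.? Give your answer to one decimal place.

18.1 m.u.

The two most frequent classes, + l (401) and dw + (384), are the parental types, so the F1 was + l / dw +.
The recombinant classes are + + and dw l: 95 + 79 = 174.
Recombination frequency = 174/959 = 0.1814 ≈ 18.1%, i.e. 18.1 m.u.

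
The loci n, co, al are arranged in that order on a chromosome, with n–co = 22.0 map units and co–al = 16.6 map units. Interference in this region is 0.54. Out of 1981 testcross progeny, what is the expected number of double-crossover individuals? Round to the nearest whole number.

Map distances give recombination frequencies of 0.220 and 0.166 for the two intervals.
With interference 0.54 (so coincidence = 0.46), expected double-crossover frequency = 0.220 × 0.166 × 0.46 = 0.01680.
Expected number = 0.01680 × 1981 = 33.28 ≈ 33.

33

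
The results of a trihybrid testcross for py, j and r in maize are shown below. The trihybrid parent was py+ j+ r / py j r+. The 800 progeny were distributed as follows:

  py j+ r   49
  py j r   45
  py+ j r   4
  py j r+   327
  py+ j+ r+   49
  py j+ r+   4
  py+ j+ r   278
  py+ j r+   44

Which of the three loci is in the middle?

The two rarest classes, py+ j r and py j+ r+, are the double crossovers. Comparing them with the parentals, only the j allele has switched, so j is the middle locus and the order is py – j – r.

j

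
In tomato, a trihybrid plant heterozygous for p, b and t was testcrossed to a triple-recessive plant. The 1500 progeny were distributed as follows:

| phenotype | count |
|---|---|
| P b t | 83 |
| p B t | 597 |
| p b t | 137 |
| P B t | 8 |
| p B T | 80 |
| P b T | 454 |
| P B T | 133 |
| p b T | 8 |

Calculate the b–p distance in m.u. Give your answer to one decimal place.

The two most frequent reciprocal classes, p B t and P b T, are the parental types, so the F1 was p B t / P b T.
The two rarest classes, P B t and p b T, are the double crossovers. Comparing them with the parentals, only the p allele has switched, so p is the middle locus and the order is t – p – b.
Crossovers in the p–b interval produce the single-crossover classes p b t and P B T (137 + 133 = 270) plus the double crossovers (16).
RF(p–b) = (270 + 16) / 1500 = 286/1500 = 0.1907 → 19.1 m.u.

19.1 m.u.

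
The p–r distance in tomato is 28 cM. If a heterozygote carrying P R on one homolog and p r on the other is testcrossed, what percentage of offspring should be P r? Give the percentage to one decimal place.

14.0%

A map distance of 28 cM corresponds to a recombination frequency of 0.280.
The F1 is P R / p r, so P r is a recombinant gamete class with expected frequency r/2 = 0.280/2 = 0.1400.
That is 0.1400 = 14.0% of the progeny.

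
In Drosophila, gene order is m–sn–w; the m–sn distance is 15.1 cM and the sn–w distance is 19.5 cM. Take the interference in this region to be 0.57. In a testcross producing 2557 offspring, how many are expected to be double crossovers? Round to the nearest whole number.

Map distances give recombination frequencies of 0.151 and 0.195 for the two intervals.
With interference 0.57 (so coincidence = 0.43), expected double-crossover frequency = 0.151 × 0.195 × 0.43 = 0.01266.
Expected number = 0.01266 × 2557 = 32.38 ≈ 32.

32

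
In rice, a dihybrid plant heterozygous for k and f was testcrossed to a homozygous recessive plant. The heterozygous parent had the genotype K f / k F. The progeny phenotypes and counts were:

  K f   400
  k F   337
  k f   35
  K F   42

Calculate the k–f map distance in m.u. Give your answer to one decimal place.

9.5 m.u.

The recombinant classes are K F and k f: 42 + 35 = 77.
Recombination frequency = 77/814 = 0.0946 ≈ 9.5%, i.e. 9.5 m.u.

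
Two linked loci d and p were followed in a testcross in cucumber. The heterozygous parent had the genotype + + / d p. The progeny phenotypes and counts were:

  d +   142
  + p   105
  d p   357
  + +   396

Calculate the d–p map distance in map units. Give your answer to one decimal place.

The recombinant classes are + p and d +: 105 + 142 = 247.
Recombination frequency = 247/1000 = 0.2470 ≈ 24.7%, i.e. 24.7 map units.

24.7 map units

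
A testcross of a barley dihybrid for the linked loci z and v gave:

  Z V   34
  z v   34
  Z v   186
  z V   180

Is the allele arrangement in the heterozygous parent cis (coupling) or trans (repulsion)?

The two most frequent classes are Z v (186) and z V (180); these are the parental (non-recombinant) types.
So the F1 carried Z v on one chromosome and z V on the other — the recessive alleles are on opposite chromosomes (trans / repulsion).

trans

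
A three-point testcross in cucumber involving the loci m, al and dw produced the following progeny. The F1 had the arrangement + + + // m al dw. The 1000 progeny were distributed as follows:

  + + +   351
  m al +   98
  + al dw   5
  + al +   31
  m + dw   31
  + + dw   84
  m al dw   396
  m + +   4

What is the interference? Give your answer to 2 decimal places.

The two rarest classes, m + + and + al dw, are the double crossovers. Comparing them with the parentals, only the m allele has switched, so m is the middle locus and the order is al – m – dw.
al–m: (62 + 9)/1000 = 0.0710; m–dw: (182 + 9)/1000 = 0.1910.
Expected DCO frequency = 0.0710 × 0.1910 ≈ 0.01356; observed = 9/1000 ≈ 0.00900.
Coefficient of coincidence = 0.00900/0.01356 ≈ 0.66; interference = 1 − 0.66 = 0.34.

0.34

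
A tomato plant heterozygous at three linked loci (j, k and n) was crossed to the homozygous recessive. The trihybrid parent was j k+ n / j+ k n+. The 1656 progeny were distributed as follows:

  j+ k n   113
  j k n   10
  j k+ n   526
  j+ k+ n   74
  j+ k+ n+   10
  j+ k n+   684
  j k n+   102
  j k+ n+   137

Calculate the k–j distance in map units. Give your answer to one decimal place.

The two rarest classes, j k n and j+ k+ n+, are the double crossovers. Comparing them with the parentals, only the k allele has switched, so k is the middle locus and the order is n – k – j.
Crossovers in the k–j interval produce the single-crossover classes j+ k+ n and j k n+ (74 + 102 = 176) plus the double crossovers (20).
RF(k–j) = (176 + 20) / 1656 = 196/1656 = 0.1184 → 11.8 map units.

11.8 map units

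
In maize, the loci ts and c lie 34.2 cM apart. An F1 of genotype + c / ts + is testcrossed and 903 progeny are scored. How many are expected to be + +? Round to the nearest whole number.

154

A map distance of 34.2 cM corresponds to a recombination frequency of 0.342.
The F1 is + c / ts +, so + + is a recombinant gamete class with expected frequency r/2 = 0.342/2 = 0.1710.
Expected number = 0.1710 × 903 = 154.41 ≈ 154.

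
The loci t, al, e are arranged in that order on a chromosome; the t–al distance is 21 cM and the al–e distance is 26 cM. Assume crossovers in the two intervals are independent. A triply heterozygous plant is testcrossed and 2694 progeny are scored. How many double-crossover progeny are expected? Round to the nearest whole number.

147

Map distances give recombination frequencies of 0.210 and 0.260 for the two intervals.
With no interference, expected double-crossover frequency = 0.210 × 0.260 = 0.05460.
Expected number = 0.05460 × 2694 = 147.09 ≈ 147.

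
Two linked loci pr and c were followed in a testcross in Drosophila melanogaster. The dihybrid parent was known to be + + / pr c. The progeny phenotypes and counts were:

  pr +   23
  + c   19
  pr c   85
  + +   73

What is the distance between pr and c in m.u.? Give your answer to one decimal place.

The recombinant classes are + c and pr +: 19 + 23 = 42.
Recombination frequency = 42/200 = 0.2100 ≈ 21.0%, i.e. 21.0 m.u.

21.0 m.u.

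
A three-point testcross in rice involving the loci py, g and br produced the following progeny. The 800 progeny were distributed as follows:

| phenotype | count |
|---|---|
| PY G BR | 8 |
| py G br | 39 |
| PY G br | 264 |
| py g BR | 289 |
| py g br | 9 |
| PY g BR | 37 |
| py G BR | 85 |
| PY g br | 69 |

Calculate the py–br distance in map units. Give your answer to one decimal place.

The two most frequent reciprocal classes, PY G br and py g BR, are the parental types, so the F1 was PY G br / py g BR.
The two rarest classes, PY G BR and py g br, are the double crossovers. Comparing them with the parentals, only the br allele has switched, so br is the middle locus and the order is g – br – py.
Crossovers in the br–py interval produce the single-crossover classes py G br and PY g BR (39 + 37 = 76) plus the double crossovers (17).
RF(br–py) = (76 + 17) / 800 = 93/800 = 0.1163 → 11.6 map units.

11.6 map units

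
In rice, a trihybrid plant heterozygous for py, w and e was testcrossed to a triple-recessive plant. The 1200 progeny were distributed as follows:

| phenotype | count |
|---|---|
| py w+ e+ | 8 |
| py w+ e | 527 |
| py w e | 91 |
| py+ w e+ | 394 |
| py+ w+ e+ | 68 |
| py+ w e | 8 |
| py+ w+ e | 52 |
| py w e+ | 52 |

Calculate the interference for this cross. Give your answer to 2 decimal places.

The two most frequent reciprocal classes, py+ w e+ and py w+ e, are the parental types, so the F1 was py+ w e+ / py w+ e.
The two rarest classes, py+ w e and py w+ e+, are the double crossovers. Comparing them with the parentals, only the e allele has switched, so e is the middle locus and the order is w – e – py.
w–e: (159 + 16)/1200 = 0.1458; e–py: (104 + 16)/1200 = 0.1000.
Expected DCO frequency = 0.1458 × 0.1000 ≈ 0.01458; observed = 16/1200 ≈ 0.01333.
Coefficient of coincidence = 0.01333/0.01458 ≈ 0.91; interference = 1 − 0.91 = 0.09.

0.09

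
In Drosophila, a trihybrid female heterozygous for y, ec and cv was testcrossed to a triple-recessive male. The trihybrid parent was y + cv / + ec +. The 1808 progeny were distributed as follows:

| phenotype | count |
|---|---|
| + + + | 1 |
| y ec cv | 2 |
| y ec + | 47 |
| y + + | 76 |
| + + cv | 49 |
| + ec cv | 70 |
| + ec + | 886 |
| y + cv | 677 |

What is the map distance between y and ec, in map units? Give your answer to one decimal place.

The two rarest classes, y ec cv and + + +, are the double crossovers. Comparing them with the parentals, only the ec allele has switched, so ec is the middle locus and the order is y – ec – cv.
Crossovers in the y–ec interval produce the single-crossover classes + + cv and y ec + (49 + 47 = 96) plus the double crossovers (3).
RF(y–ec) = (96 + 3) / 1808 = 99/1808 = 0.0548 → 5.5 map units.

5.5 map units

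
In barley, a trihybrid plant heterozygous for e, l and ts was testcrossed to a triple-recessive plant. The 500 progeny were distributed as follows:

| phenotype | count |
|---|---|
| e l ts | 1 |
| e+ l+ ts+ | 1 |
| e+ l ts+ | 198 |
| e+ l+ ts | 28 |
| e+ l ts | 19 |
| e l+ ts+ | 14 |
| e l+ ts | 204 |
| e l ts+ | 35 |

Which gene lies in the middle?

l

The two most frequent reciprocal classes, e l+ ts and e+ l ts+, are the parental types, so the F1 was e l+ ts / e+ l ts+.
The two rarest classes, e l ts and e+ l+ ts+, are the double crossovers. Comparing them with the parentals, only the l allele has switched, so l is the middle locus and the order is ts – l – e.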